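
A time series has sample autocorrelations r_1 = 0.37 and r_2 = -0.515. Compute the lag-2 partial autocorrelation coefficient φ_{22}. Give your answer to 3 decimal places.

φ_{22} = (r_2 − r_1²) / (1 − r_1²)
r_1² = (0.37)² = 0.1369
Numerator = -0.515 − 0.1369 = -0.6519; denominator = 1 − 0.1369 = 0.8631
φ_{22} = -0.6519 / 0.8631 = -0.755

-0.755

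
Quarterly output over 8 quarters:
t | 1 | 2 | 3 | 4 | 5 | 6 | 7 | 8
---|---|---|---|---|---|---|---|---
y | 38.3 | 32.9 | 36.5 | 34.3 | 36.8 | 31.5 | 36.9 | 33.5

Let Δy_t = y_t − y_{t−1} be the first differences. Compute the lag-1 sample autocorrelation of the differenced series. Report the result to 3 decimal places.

First differences Δy: -5.4, 3.6, -2.2, 2.5, -5.3, 5.4, -3.4
Mean of differences = -0.6857
Numerator Σ(Δy_t−Δȳ)(Δy_{t+1}−Δȳ) = -90.8173
Denominator Σ(Δy_t−Δȳ)² = 118.7286
r_1(Δy) = -90.8173 / 118.7286 = -0.765

-0.765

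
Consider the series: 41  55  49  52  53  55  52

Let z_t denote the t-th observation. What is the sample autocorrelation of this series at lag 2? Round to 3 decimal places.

Mean z̄ = (41 + 55 + 49 + 52 + 53 + 55 + 52)/7 = 51.0000
Σ(z_t−z̄)(z_{t+2}−z̄) = (20.0000) + (4.0000) + (-4.0000) + (4.0000) + (2.0000) = 26.0000
Denominator Σ(z_t−z̄)² = 142.0000
r_2 = 26.0000 / 142.0000 = 0.183

0.183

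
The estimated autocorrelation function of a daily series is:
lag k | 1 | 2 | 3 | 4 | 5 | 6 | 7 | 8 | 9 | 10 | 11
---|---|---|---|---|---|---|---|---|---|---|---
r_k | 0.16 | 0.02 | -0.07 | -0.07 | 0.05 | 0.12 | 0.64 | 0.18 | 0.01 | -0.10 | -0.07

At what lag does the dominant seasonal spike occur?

The largest autocorrelation is r_7 = 0.64; the remaining lags stay at or below 0.18.
The dominant spike at lag 7 indicates a seasonal period of 7.

7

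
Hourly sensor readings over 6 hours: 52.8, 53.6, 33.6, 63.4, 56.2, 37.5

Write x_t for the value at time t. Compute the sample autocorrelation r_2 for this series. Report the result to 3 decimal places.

Mean x̄ = (52.8 + 53.6 + 33.6 + 63.4 + 56.2 + 37.5)/6 = 49.5167
Deviations from mean: 3.2833, 4.0833, -15.9167, 13.8833, 6.6833, -12.0167
Σ(x_t−x̄)(x_{t+2}−x̄) = (-52.2597) + (56.6903) + (-106.3764) + (-166.8314) = -268.7772
Denominator Σ(x_t−x̄)² = 662.6083
r_2 = -268.7772 / 662.6083 = -0.406

-0.406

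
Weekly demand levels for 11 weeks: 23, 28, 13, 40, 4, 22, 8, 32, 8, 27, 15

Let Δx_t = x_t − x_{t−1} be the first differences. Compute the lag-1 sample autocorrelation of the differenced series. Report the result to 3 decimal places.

First differences Δx: 5, -15, 27, -36, 18, -14, 24, -24, 19, -12
Mean of differences = -0.8000
Numerator Σ(Δx_t−Δx̄)(Δx_{t+1}−Δx̄) = -3949.4400
Denominator Σ(Δx_t−Δx̄)² = 4445.6000
r_1(Δx) = -3949.4400 / 4445.6000 = -0.888

-0.888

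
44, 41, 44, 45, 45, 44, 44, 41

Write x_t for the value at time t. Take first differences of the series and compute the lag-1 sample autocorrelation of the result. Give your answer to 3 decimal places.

First differences Δx: -3, 3, 1, 0, -1, 0, -3
Mean of differences = -0.4286
Numerator Σ(Δx_t−Δx̄)(Δx_{t+1}−Δx̄) = -4.8980
Denominator Σ(Δx_t−Δx̄)² = 27.7143
r_1(Δx) = -4.8980 / 27.7143 = -0.177

-0.177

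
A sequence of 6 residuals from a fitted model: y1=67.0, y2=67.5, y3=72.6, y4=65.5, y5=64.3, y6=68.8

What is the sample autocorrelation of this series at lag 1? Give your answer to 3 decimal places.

-0.189

Mean ȳ = (67.0 + 67.5 + 72.6 + 65.5 + 64.3 + 68.8)/6 = 67.6167
Numerator Σ_{t=1}^{5}(y_t−ȳ)(y_{t+1}−ȳ) = -7.9619
Denominator Σ(y_t−ȳ)² = 42.1083
r_1 = -7.9619 / 42.1083 = -0.189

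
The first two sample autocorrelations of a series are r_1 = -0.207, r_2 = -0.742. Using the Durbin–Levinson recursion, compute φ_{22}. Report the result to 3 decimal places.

-0.820

φ_{22} = (r_2 − r_1²) / (1 − r_1²)
r_1² = (-0.207)² = 0.042849
Numerator = -0.742 − 0.0428 = -0.7848; denominator = 1 − 0.0428 = 0.9572
φ_{22} = -0.7848 / 0.9572 = -0.820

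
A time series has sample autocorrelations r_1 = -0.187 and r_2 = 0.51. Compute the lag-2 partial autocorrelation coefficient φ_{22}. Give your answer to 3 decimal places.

0.492

φ_{22} = (r_2 − r_1²) / (1 − r_1²)
r_1² = (-0.187)² = 0.034969
Numerator = 0.51 − 0.0350 = 0.4750; denominator = 1 − 0.0350 = 0.9650
φ_{22} = 0.4750 / 0.9650 = 0.492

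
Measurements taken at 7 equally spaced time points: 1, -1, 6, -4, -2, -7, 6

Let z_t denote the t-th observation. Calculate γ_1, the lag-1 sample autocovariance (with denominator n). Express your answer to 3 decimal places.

Mean z̄ = (1 − 1 + 6 − 4 − 2 − 7 + 6)/7 = -0.1429
Deviations: 1.1429, -0.8571, 6.1429, -3.8571, -1.8571, -6.8571, 6.1429
Σ_{t=1}^{6}(z_t−z̄)(z_{t+1}−z̄) = -52.1633
γ_1 = -52.1633 / 7 = -7.452

-7.452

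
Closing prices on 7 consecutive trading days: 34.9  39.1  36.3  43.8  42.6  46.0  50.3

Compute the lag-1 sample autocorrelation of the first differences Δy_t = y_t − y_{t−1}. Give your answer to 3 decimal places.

First differences Δy: 4.2, -2.8, 7.5, -1.2, 3.4, 4.3
Mean of differences = 2.5667
Numerator Σ(Δy_t−Δȳ)(Δy_{t+1}−Δȳ) = -55.5178
Denominator Σ(Δy_t−Δȳ)² = 73.6933
r_1(Δy) = -55.5178 / 73.6933 = -0.753

-0.753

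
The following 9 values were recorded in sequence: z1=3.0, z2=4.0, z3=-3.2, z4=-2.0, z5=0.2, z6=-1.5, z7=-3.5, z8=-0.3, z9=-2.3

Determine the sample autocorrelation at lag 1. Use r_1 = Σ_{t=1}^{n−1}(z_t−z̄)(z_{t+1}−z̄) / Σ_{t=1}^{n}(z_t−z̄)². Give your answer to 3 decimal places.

Mean z̄ = (3.0 + 4.0 − 3.2 − 2.0 + 0.2 − 1.5 − 3.5 − 0.3 − 2.3)/9 = -0.6222
Numerator Σ_{t=1}^{8}(z_t−z̄)(z_{t+1}−z̄) = 7.5828
Denominator Σ(z_t−z̄)² = 55.6756
r_1 = 7.5828 / 55.6756 = 0.136

0.136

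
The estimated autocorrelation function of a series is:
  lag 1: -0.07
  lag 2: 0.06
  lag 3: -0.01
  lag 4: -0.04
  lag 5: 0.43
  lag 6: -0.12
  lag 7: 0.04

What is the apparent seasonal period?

5

The largest autocorrelation is r_5 = 0.43; the remaining lags stay at or below 0.06.
The dominant spike at lag 5 indicates a seasonal period of 5.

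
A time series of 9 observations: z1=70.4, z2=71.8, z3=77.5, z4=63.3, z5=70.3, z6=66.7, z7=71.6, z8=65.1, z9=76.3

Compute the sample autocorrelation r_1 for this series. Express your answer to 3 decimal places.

Mean z̄ = (70.4 + 71.8 + 77.5 + 63.3 + 70.3 + 66.7 + 71.6 + 65.1 + 76.3)/9 = 70.3333
Numerator Σ_{t=1}^{8}(z_t−z̄)(z_{t+1}−z̄) = -81.8978
Denominator Σ(z_t−z̄)² = 180.7800
r_1 = -81.8978 / 180.7800 = -0.453

-0.453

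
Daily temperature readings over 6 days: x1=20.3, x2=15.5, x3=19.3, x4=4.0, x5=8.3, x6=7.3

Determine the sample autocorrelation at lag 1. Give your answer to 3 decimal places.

0.186

Mean x̄ = (20.3 + 15.5 + 19.3 + 4.0 + 8.3 + 7.3)/6 = 12.4500
Deviations from mean: 7.8500, 3.0500, 6.8500, -8.4500, -4.1500, -5.1500
Σ(x_t−x̄)(x_{t+1}−x̄) = (23.9425) + (20.8925) + (-57.8825) + (35.0675) + (21.3725) = 43.3925
Denominator Σ(x_t−x̄)² = 232.9950
r_1 = 43.3925 / 232.9950 = 0.186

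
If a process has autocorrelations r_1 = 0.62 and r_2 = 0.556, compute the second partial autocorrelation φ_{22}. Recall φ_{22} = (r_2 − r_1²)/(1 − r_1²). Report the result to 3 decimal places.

φ_{22} = (r_2 − r_1²) / (1 − r_1²)
r_1² = (0.62)² = 0.3844
Numerator = 0.556 − 0.3844 = 0.1716; denominator = 1 − 0.3844 = 0.6156
φ_{22} = 0.1716 / 0.6156 = 0.279

0.279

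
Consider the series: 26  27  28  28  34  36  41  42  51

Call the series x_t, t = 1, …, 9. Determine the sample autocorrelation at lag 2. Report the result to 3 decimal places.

0.366

Mean x̄ = (26 + 27 + 28 + 28 + 34 + 36 + 41 + 42 + 51)/9 = 34.7778
Σ(x_t−x̄)(x_{t+2}−x̄) = (59.4938) + (52.7160) + (5.2716) + (-8.2840) + (-4.8395) + (8.8272) + (100.9383) = 214.1235
Denominator Σ(x_t−x̄)² = 585.5556
r_2 = 214.1235 / 585.5556 = 0.366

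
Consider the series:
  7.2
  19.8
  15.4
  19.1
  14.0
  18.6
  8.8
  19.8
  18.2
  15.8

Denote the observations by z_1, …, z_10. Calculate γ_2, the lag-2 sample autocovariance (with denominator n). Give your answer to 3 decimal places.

Mean z̄ = (7.2 + 19.8 + 15.4 + 19.1 + 14.0 + 18.6 + 8.8 + 19.8 + 18.2 + 15.8)/10 = 15.6700
Σ_{t=1}^{8}(z_t−z̄)(z_{t+2}−z̄) = 33.6832
γ_2 = 33.6832 / 10 = 3.368

3.368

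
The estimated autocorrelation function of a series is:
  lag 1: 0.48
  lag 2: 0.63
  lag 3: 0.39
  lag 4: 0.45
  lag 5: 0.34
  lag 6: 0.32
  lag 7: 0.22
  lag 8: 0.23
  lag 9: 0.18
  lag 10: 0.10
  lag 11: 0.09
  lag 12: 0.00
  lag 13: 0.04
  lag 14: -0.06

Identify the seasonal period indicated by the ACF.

The largest autocorrelation is r_2 = 0.63; the remaining lags stay at or below 0.48.
The dominant spike at lag 2 indicates a seasonal period of 2.

2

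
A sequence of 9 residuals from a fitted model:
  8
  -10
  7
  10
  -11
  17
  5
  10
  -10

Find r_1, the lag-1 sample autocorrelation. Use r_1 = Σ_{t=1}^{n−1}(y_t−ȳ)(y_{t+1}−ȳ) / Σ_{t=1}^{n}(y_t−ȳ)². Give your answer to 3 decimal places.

-0.494

Mean ȳ = (8 − 10 + 7 + 10 − 11 + 17 + 5 + 10 − 10)/9 = 2.8889
Numerator Σ_{t=1}^{8}(y_t−ȳ)(y_{t+1}−ȳ) = -431.2346
Denominator Σ(y_t−ȳ)² = 872.8889
r_1 = -431.2346 / 872.8889 = -0.494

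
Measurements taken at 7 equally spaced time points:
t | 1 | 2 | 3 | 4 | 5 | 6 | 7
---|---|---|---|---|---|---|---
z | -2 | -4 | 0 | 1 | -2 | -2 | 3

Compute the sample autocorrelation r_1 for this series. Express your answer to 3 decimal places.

-0.083

Mean z̄ = (-2 − 4 + 0 + 1 − 2 − 2 + 3)/7 = -0.8571
Deviations from mean: -1.1429, -3.1429, 0.8571, 1.8571, -1.1429, -1.1429, 3.8571
Σ(z_t−z̄)(z_{t+1}−z̄) = (3.5918) + (-2.6939) + (1.5918) + (-2.1224) + (1.3061) + (-4.4082) = -2.7347
Denominator Σ(z_t−z̄)² = 32.8571
r_1 = -2.7347 / 32.8571 = -0.083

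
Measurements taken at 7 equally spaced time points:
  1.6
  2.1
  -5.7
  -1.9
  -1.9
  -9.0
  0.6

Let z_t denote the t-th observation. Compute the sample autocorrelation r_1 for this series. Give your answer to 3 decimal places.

Mean z̄ = (1.6 + 2.1 − 5.7 − 1.9 − 1.9 − 9.0 + 0.6)/7 = -2.0286
Deviations from mean: 3.6286, 4.1286, -3.6714, 0.1286, 0.1286, -6.9714, 2.6286
Numerator Σ_{t=1}^{6}(z_t−z̄)(z_{t+1}−z̄) = -19.8537
Denominator Σ(z_t−z̄)² = 99.2343
r_1 = -19.8537 / 99.2343 = -0.200

-0.200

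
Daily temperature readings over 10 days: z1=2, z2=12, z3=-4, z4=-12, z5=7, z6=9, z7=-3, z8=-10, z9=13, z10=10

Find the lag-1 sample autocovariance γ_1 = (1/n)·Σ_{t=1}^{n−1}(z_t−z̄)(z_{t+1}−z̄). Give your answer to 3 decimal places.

-2.856

Mean z̄ = (2 + 12 − 4 − 12 + 7 + 9 − 3 − 10 + 13 + 10)/10 = 2.4000
Σ_{t=1}^{9}(z_t−z̄)(z_{t+1}−z̄) = -28.5600
γ_1 = -28.5600 / 10 = -2.856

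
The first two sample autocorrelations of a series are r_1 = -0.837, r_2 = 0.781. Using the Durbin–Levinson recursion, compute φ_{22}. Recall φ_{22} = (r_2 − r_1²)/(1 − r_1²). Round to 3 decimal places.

0.269

φ_{22} = (r_2 − r_1²) / (1 − r_1²)
r_1² = (-0.837)² = 0.700569
Numerator = 0.781 − 0.7006 = 0.0804; denominator = 1 − 0.7006 = 0.2994
φ_{22} = 0.0804 / 0.2994 = 0.269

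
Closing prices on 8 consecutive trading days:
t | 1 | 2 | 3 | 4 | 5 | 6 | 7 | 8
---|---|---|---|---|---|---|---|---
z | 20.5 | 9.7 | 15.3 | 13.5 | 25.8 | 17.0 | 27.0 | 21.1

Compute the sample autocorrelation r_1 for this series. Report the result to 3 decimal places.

-0.044

Mean z̄ = (20.5 + 9.7 + 15.3 + 13.5 + 25.8 + 17.0 + 27.0 + 21.1)/8 = 18.7375
Deviations from mean: 1.7625, -9.0375, -3.4375, -5.2375, 7.0625, -1.7375, 8.2625, 2.3625
Numerator Σ_{t=1}^{7}(z_t−z̄)(z_{t+1}−z̄) = -10.9552
Denominator Σ(z_t−z̄)² = 250.7788
r_1 = -10.9552 / 250.7788 = -0.044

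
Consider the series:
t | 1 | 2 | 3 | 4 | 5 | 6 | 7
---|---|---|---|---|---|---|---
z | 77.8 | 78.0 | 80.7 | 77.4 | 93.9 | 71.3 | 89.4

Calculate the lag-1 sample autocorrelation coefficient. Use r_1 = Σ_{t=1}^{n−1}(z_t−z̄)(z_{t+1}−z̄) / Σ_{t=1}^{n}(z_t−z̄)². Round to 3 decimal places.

-0.663

Mean z̄ = (77.8 + 78.0 + 80.7 + 77.4 + 93.9 + 71.3 + 89.4)/7 = 81.2143
Deviations from mean: -3.4143, -3.2143, -0.5143, -3.8143, 12.6857, -9.9143, 8.1857
Numerator Σ_{t=1}^{6}(z_t−z̄)(z_{t+1}−z̄) = -240.7231
Denominator Σ(z_t−z̄)² = 363.0286
r_1 = -240.7231 / 363.0286 = -0.663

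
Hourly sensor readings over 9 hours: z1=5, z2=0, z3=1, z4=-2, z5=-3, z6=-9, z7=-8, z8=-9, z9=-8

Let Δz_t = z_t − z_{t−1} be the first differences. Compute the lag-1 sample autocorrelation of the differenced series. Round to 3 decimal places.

First differences Δz: -5, 1, -3, -1, -6, 1, -1, 1
Mean of differences = -1.6250
Numerator Σ(Δz_t−Δz̄)(Δz_{t+1}−Δz̄) = -24.2656
Denominator Σ(Δz_t−Δz̄)² = 53.8750
r_1(Δz) = -24.2656 / 53.8750 = -0.450

-0.450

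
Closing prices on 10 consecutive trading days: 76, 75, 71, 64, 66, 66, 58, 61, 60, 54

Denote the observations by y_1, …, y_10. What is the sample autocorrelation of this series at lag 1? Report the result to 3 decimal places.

0.552

Mean ȳ = (76 + 75 + 71 + 64 + 66 + 66 + 58 + 61 + 60 + 54)/10 = 65.1000
Numerator Σ_{t=1}^{9}(y_t−ȳ)(y_{t+1}−ȳ) = 259.8900
Denominator Σ(y_t−ȳ)² = 470.9000
r_1 = 259.8900 / 470.9000 = 0.552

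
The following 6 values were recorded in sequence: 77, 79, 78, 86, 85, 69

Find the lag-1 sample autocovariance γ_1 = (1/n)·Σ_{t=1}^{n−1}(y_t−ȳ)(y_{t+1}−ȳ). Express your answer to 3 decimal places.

-4.167

Mean ȳ = (77 + 79 + 78 + 86 + 85 + 69)/6 = 79.0000
Σ_{t=1}^{5}(y_t−ȳ)(y_{t+1}−ȳ) = -25.0000
γ_1 = -25.0000 / 6 = -4.167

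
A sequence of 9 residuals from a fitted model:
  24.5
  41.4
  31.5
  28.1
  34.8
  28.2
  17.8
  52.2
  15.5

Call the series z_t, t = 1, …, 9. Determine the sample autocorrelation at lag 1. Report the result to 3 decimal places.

Mean z̄ = (24.5 + 41.4 + 31.5 + 28.1 + 34.8 + 28.2 + 17.8 + 52.2 + 15.5)/9 = 30.4444
Numerator Σ_{t=1}^{8}(z_t−z̄)(z_{t+1}−z̄) = -647.8542
Denominator Σ(z_t−z̄)² = 1042.5022
r_1 = -647.8542 / 1042.5022 = -0.621

-0.621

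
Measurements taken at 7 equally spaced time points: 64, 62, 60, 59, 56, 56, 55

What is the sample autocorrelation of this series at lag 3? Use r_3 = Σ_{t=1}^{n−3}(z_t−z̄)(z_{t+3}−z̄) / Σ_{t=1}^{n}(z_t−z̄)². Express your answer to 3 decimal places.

-0.175

Mean z̄ = (64 + 62 + 60 + 59 + 56 + 56 + 55)/7 = 58.8571
Deviations from mean: 5.1429, 3.1429, 1.1429, 0.1429, -2.8571, -2.8571, -3.8571
Σ(z_t−z̄)(z_{t+3}−z̄) = (0.7347) + (-8.9796) + (-3.2653) + (-0.5510) = -12.0612
Denominator Σ(z_t−z̄)² = 68.8571
r_3 = -12.0612 / 68.8571 = -0.175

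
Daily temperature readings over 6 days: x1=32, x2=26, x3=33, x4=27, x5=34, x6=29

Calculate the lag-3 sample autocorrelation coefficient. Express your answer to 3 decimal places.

-0.457

Mean x̄ = (32 + 26 + 33 + 27 + 34 + 29)/6 = 30.1667
Deviations from mean: 1.8333, -4.1667, 2.8333, -3.1667, 3.8333, -1.1667
Σ(x_t−x̄)(x_{t+3}−x̄) = (-5.8056) + (-15.9722) + (-3.3056) = -25.0833
Denominator Σ(x_t−x̄)² = 54.8333
r_3 = -25.0833 / 54.8333 = -0.457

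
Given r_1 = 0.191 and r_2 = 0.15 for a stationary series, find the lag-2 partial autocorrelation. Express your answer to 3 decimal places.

φ_{22} = (r_2 − r_1²) / (1 − r_1²)
r_1² = (0.191)² = 0.036481
Numerator = 0.15 − 0.0365 = 0.1135; denominator = 1 − 0.0365 = 0.9635
φ_{22} = 0.1135 / 0.9635 = 0.118

0.118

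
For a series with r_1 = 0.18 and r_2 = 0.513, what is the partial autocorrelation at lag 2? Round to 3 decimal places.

φ_{22} = (r_2 − r_1²) / (1 − r_1²)
r_1² = (0.18)² = 0.0324
Numerator = 0.513 − 0.0324 = 0.4806; denominator = 1 − 0.0324 = 0.9676
φ_{22} = 0.4806 / 0.9676 = 0.497

0.497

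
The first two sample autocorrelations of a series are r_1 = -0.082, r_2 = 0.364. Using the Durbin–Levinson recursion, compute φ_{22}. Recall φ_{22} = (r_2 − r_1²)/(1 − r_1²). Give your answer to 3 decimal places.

0.360

φ_{22} = (r_2 − r_1²) / (1 − r_1²)
r_1² = (-0.082)² = 0.006724
Numerator = 0.364 − 0.0067 = 0.3573; denominator = 1 − 0.0067 = 0.9933
φ_{22} = 0.3573 / 0.9933 = 0.360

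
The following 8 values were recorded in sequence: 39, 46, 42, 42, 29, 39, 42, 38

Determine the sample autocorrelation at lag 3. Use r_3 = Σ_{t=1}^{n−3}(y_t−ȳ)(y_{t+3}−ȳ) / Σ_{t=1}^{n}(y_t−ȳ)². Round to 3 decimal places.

-0.275

Mean ȳ = (39 + 46 + 42 + 42 + 29 + 39 + 42 + 38)/8 = 39.6250
Deviations from mean: -0.6250, 6.3750, 2.3750, 2.3750, -10.6250, -0.6250, 2.3750, -1.6250
Numerator Σ_{t=1}^{5}(y_t−ȳ)(y_{t+3}−ȳ) = -47.7969
Denominator Σ(y_t−ȳ)² = 173.8750
r_3 = -47.7969 / 173.8750 = -0.275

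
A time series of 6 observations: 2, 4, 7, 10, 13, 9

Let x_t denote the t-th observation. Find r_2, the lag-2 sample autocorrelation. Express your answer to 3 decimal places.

Mean x̄ = (2 + 4 + 7 + 10 + 13 + 9)/6 = 7.5000
Deviations from mean: -5.5000, -3.5000, -0.5000, 2.5000, 5.5000, 1.5000
Numerator Σ_{t=1}^{4}(x_t−x̄)(x_{t+2}−x̄) = -5.0000
Denominator Σ(x_t−x̄)² = 81.5000
r_2 = -5.0000 / 81.5000 = -0.061

-0.061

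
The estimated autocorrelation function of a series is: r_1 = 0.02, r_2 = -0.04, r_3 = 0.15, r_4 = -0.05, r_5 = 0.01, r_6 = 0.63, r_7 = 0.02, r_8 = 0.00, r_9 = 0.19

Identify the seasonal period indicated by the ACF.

The largest autocorrelation is r_6 = 0.63; the remaining lags stay at or below 0.19.
The dominant spike at lag 6 indicates a seasonal period of 6.

6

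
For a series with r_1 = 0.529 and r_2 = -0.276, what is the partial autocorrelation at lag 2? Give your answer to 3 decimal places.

φ_{22} = (r_2 − r_1²) / (1 − r_1²)
r_1² = (0.529)² = 0.279841
Numerator = -0.276 − 0.2798 = -0.5558; denominator = 1 − 0.2798 = 0.7202
φ_{22} = -0.5558 / 0.7202 = -0.772

-0.772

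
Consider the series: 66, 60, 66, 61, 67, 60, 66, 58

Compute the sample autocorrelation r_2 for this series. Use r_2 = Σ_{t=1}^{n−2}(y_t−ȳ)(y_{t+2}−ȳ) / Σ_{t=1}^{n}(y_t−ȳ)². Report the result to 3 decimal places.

0.667

Mean ȳ = (66 + 60 + 66 + 61 + 67 + 60 + 66 + 58)/8 = 63.0000
Deviations from mean: 3.0000, -3.0000, 3.0000, -2.0000, 4.0000, -3.0000, 3.0000, -5.0000
Numerator Σ_{t=1}^{6}(y_t−ȳ)(y_{t+2}−ȳ) = 60.0000
Denominator Σ(y_t−ȳ)² = 90.0000
r_2 = 60.0000 / 90.0000 = 0.667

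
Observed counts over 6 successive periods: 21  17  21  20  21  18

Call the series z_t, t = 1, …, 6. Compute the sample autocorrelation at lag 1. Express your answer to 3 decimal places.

Mean z̄ = (21 + 17 + 21 + 20 + 21 + 18)/6 = 19.6667
Deviations from mean: 1.3333, -2.6667, 1.3333, 0.3333, 1.3333, -1.6667
Σ(z_t−z̄)(z_{t+1}−z̄) = (-3.5556) + (-3.5556) + (0.4444) + (0.4444) + (-2.2222) = -8.4444
Denominator Σ(z_t−z̄)² = 15.3333
r_1 = -8.4444 / 15.3333 = -0.551

-0.551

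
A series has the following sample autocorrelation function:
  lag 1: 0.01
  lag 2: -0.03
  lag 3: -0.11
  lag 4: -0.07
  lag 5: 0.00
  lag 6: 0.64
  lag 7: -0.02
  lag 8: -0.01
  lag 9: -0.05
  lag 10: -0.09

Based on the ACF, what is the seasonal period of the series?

6

The largest autocorrelation is r_6 = 0.64; the remaining lags stay at or below 0.01.
The dominant spike at lag 6 indicates a seasonal period of 6.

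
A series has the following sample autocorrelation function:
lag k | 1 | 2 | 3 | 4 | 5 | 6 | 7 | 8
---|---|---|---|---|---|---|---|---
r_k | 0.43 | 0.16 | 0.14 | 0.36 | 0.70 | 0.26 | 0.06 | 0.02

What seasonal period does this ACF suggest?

5

The largest autocorrelation is r_5 = 0.70; the remaining lags stay at or below 0.43. The elevated value at lag 1 (0.43), dropping to 0.16 at lag 2, reflects decaying short-term dependence rather than seasonality.
The dominant spike at lag 5 indicates a seasonal period of 5.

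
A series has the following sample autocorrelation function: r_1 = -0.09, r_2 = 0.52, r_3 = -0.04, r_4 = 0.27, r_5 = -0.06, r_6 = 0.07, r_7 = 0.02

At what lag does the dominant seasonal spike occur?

2

The largest autocorrelation is r_2 = 0.52, with a weaker echo at lag 4 (0.27); the remaining lags stay at or below 0.07.
The dominant spike at lag 2 indicates a seasonal period of 2.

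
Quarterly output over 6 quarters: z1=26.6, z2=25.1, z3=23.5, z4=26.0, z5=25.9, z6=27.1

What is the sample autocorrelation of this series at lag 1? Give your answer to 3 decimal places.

Mean z̄ = (26.6 + 25.1 + 23.5 + 26.0 + 25.9 + 27.1)/6 = 25.7000
Deviations from mean: 0.9000, -0.6000, -2.2000, 0.3000, 0.2000, 1.4000
Numerator Σ_{t=1}^{5}(z_t−z̄)(z_{t+1}−z̄) = 0.4600
Denominator Σ(z_t−z̄)² = 8.1000
r_1 = 0.4600 / 8.1000 = 0.057

0.057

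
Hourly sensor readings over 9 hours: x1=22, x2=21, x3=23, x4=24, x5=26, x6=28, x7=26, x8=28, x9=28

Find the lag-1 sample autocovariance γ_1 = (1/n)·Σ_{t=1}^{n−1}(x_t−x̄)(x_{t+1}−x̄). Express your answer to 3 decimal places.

4.320

Mean x̄ = (22 + 21 + 23 + 24 + 26 + 28 + 26 + 28 + 28)/9 = 25.1111
Σ_{t=1}^{8}(x_t−x̄)(x_{t+1}−x̄) = 38.8765
γ_1 = 38.8765 / 9 = 4.320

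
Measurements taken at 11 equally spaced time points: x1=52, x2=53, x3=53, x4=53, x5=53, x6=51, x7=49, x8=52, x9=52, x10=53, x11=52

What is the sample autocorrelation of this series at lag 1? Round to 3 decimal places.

0.329

Mean x̄ = (52 + 53 + 53 + 53 + 53 + 51 + 49 + 52 + 52 + 53 + 52)/11 = 52.0909
Numerator Σ_{t=1}^{10}(x_t−x̄)(x_{t+1}−x̄) = 4.9008
Denominator Σ(x_t−x̄)² = 14.9091
r_1 = 4.9008 / 14.9091 = 0.329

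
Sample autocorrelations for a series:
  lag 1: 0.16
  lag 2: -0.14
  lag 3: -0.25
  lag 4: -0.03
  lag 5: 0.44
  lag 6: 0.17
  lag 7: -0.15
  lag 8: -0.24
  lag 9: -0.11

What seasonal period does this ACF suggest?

5

The largest autocorrelation is r_5 = 0.44; the remaining lags stay at or below 0.17.
The dominant spike at lag 5 indicates a seasonal period of 5.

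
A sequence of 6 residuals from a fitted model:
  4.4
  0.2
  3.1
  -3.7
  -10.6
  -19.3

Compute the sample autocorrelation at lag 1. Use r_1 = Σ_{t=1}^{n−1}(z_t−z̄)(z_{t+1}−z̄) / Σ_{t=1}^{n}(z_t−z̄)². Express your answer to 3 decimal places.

0.403

Mean z̄ = (4.4 + 0.2 + 3.1 − 3.7 − 10.6 − 19.3)/6 = -4.3167
Numerator Σ_{t=1}^{5}(z_t−z̄)(z_{t+1}−z̄) = 167.7131
Denominator Σ(z_t−z̄)² = 415.7483
r_1 = 167.7131 / 415.7483 = 0.403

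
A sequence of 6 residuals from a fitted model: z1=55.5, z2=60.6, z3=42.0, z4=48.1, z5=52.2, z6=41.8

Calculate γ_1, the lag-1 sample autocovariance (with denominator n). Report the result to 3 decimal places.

Mean z̄ = (55.5 + 60.6 + 42.0 + 48.1 + 52.2 + 41.8)/6 = 50.0333
Deviations: 5.4667, 10.5667, -8.0333, -1.9333, 2.1667, -8.2333
Σ_{t=1}^{5}(z_t−z̄)(z_{t+1}−z̄) = -33.6178
γ_1 = -33.6178 / 6 = -5.603

-5.603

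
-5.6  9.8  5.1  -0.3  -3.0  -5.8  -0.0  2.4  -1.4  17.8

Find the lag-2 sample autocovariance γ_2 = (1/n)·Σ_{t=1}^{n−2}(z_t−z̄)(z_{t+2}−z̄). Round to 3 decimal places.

-2.044

Mean z̄ = (-5.6 + 9.8 + 5.1 − 0.3 − 3.0 − 5.8 − 0.0 + 2.4 − 1.4 + 17.8)/10 = 1.9000
Σ_{t=1}^{8}(z_t−z̄)(z_{t+2}−z̄) = -20.4400
γ_2 = -20.4400 / 10 = -2.044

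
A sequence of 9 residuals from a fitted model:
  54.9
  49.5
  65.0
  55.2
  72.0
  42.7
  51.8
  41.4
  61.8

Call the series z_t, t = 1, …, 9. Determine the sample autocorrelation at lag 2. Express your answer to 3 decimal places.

Mean z̄ = (54.9 + 49.5 + 65.0 + 55.2 + 72.0 + 42.7 + 51.8 + 41.4 + 61.8)/9 = 54.9222
Numerator Σ_{t=1}^{7}(z_t−z̄)(z_{t+2}−z̄) = 257.4579
Denominator Σ(z_t−z̄)² = 811.9756
r_2 = 257.4579 / 811.9756 = 0.317

0.317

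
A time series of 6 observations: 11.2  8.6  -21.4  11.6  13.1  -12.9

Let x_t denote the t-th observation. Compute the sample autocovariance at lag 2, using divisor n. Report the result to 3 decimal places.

-93.170

Mean x̄ = (11.2 + 8.6 − 21.4 + 11.6 + 13.1 − 12.9)/6 = 1.7000
Σ_{t=1}^{4}(x_t−x̄)(x_{t+2}−x̄) = -559.0200
γ_2 = -559.0200 / 6 = -93.170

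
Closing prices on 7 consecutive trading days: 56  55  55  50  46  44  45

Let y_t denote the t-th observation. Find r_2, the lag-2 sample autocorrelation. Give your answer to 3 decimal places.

0.183

Mean ȳ = (56 + 55 + 55 + 50 + 46 + 44 + 45)/7 = 50.1429
Deviations from mean: 5.8571, 4.8571, 4.8571, -0.1429, -4.1429, -6.1429, -5.1429
Σ(y_t−ȳ)(y_{t+2}−ȳ) = (28.4490) + (-0.6939) + (-20.1224) + (0.8776) + (21.3061) = 29.8163
Denominator Σ(y_t−ȳ)² = 162.8571
r_2 = 29.8163 / 162.8571 = 0.183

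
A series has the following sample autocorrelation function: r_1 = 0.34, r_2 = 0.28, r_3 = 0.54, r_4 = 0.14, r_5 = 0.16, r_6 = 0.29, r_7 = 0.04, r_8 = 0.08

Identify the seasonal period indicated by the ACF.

The largest autocorrelation is r_3 = 0.54; the remaining lags stay at or below 0.34. The elevated value at lag 1 (0.34), dropping to 0.28 at lag 2, reflects decaying short-term dependence rather than seasonality.
The dominant spike at lag 3 indicates a seasonal period of 3.

3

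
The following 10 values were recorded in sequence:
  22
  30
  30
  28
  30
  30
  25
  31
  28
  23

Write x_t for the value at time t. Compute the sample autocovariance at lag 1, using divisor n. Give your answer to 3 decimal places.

-1.669

Mean x̄ = (22 + 30 + 30 + 28 + 30 + 30 + 25 + 31 + 28 + 23)/10 = 27.7000
Σ_{t=1}^{9}(x_t−x̄)(x_{t+1}−x̄) = -16.6900
γ_1 = -16.6900 / 10 = -1.669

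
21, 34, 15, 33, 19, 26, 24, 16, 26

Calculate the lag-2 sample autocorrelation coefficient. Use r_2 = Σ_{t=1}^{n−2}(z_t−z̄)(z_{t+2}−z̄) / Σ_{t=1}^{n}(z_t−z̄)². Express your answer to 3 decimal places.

0.444

Mean z̄ = (21 + 34 + 15 + 33 + 19 + 26 + 24 + 16 + 26)/9 = 23.7778
Numerator Σ_{t=1}^{7}(z_t−z̄)(z_{t+2}−z̄) = 163.2346
Denominator Σ(z_t−z̄)² = 367.5556
r_2 = 163.2346 / 367.5556 = 0.444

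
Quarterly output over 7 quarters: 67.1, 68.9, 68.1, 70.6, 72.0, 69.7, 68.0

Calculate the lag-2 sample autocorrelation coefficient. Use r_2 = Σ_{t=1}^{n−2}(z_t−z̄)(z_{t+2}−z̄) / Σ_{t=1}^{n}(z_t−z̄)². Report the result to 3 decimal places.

-0.224

Mean z̄ = (67.1 + 68.9 + 68.1 + 70.6 + 72.0 + 69.7 + 68.0)/7 = 69.2000
Deviations from mean: -2.1000, -0.3000, -1.1000, 1.4000, 2.8000, 0.5000, -1.2000
Σ(z_t−z̄)(z_{t+2}−z̄) = (2.3100) + (-0.4200) + (-3.0800) + (0.7000) + (-3.3600) = -3.8500
Denominator Σ(z_t−z̄)² = 17.2000
r_2 = -3.8500 / 17.2000 = -0.224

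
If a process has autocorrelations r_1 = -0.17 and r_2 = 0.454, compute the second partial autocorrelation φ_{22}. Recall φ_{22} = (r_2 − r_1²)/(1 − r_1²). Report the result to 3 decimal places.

φ_{22} = (r_2 − r_1²) / (1 − r_1²)
r_1² = (-0.17)² = 0.0289
Numerator = 0.454 − 0.0289 = 0.4251; denominator = 1 − 0.0289 = 0.9711
φ_{22} = 0.4251 / 0.9711 = 0.438

0.438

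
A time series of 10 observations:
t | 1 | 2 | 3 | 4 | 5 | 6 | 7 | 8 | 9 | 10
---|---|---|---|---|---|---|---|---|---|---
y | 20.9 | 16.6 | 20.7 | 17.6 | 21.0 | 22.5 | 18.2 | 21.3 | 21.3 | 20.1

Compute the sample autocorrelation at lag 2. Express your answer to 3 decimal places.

0.083

Mean ȳ = (20.9 + 16.6 + 20.7 + 17.6 + 21.0 + 22.5 + 18.2 + 21.3 + 21.3 + 20.1)/10 = 20.0200
Numerator Σ_{t=1}^{8}(y_t−ȳ)(y_{t+2}−ȳ) = 2.7032
Denominator Σ(y_t−ȳ)² = 32.4960
r_2 = 2.7032 / 32.4960 = 0.083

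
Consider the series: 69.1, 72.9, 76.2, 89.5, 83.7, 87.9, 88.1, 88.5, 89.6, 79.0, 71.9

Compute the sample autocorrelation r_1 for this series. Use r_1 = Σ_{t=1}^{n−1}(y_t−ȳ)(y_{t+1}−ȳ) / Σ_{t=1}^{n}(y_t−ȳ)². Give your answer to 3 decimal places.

Mean ȳ = (69.1 + 72.9 + 76.2 + 89.5 + 83.7 + 87.9 + 88.1 + 88.5 + 89.6 + 79.0 + 71.9)/11 = 81.4909
Numerator Σ_{t=1}^{10}(y_t−ȳ)(y_{t+1}−ȳ) = 290.5890
Denominator Σ(y_t−ȳ)² = 622.1891
r_1 = 290.5890 / 622.1891 = 0.467

0.467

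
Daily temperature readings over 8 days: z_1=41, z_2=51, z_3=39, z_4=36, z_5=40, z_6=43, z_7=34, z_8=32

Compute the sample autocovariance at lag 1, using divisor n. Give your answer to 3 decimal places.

Mean z̄ = (41 + 51 + 39 + 36 + 40 + 43 + 34 + 32)/8 = 39.5000
Deviations: 1.5000, 11.5000, -0.5000, -3.5000, 0.5000, 3.5000, -5.5000, -7.5000
Σ_{t=1}^{7}(z_t−z̄)(z_{t+1}−z̄) = 35.2500
γ_1 = 35.2500 / 8 = 4.406

4.406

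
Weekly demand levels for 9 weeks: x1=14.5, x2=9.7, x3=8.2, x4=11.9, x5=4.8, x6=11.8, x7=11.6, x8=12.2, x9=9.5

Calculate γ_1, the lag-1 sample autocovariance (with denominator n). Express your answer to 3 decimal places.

-2.053

Mean x̄ = (14.5 + 9.7 + 8.2 + 11.9 + 4.8 + 11.8 + 11.6 + 12.2 + 9.5)/9 = 10.4667
Σ_{t=1}^{8}(x_t−x̄)(x_{t+1}−x̄) = -18.4811
γ_1 = -18.4811 / 9 = -2.053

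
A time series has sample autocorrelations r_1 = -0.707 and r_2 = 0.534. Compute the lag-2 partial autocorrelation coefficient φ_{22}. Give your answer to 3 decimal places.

0.068

φ_{22} = (r_2 − r_1²) / (1 − r_1²)
r_1² = (-0.707)² = 0.499849
Numerator = 0.534 − 0.4998 = 0.0342; denominator = 1 − 0.4998 = 0.5002
φ_{22} = 0.0342 / 0.5002 = 0.068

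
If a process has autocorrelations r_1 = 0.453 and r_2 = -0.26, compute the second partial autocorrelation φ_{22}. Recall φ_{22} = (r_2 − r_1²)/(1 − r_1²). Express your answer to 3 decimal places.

φ_{22} = (r_2 − r_1²) / (1 − r_1²)
r_1² = (0.453)² = 0.205209
Numerator = -0.26 − 0.2052 = -0.4652; denominator = 1 − 0.2052 = 0.7948
φ_{22} = -0.4652 / 0.7948 = -0.585

-0.585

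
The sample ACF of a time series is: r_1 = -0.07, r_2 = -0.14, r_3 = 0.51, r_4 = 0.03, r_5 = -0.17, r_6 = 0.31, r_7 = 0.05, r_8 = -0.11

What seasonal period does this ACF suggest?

The largest autocorrelation is r_3 = 0.51, with a weaker echo at lag 6 (0.31); the remaining lags stay at or below 0.05.
The dominant spike at lag 3 indicates a seasonal period of 3.

3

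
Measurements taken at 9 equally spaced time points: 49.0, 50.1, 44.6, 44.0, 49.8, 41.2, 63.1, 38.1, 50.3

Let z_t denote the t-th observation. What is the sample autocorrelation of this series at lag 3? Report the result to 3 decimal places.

Mean z̄ = (49.0 + 50.1 + 44.6 + 44.0 + 49.8 + 41.2 + 63.1 + 38.1 + 50.3)/9 = 47.8000
Σ(z_t−z̄)(z_{t+3}−z̄) = (-4.5600) + (4.6000) + (21.1200) + (-58.1400) + (-19.4000) + (-16.5000) = -72.8800
Denominator Σ(z_t−z̄)² = 413.4000
r_3 = -72.8800 / 413.4000 = -0.176

-0.176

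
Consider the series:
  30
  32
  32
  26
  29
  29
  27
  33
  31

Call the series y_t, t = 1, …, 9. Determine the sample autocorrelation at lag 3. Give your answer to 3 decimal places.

Mean ȳ = (30 + 32 + 32 + 26 + 29 + 29 + 27 + 33 + 31)/9 = 29.8889
Σ(y_t−ȳ)(y_{t+3}−ȳ) = (-0.4321) + (-1.8765) + (-1.8765) + (11.2346) + (-2.7654) + (-0.9877) = 3.2963
Denominator Σ(y_t−ȳ)² = 44.8889
r_3 = 3.2963 / 44.8889 = 0.073

0.073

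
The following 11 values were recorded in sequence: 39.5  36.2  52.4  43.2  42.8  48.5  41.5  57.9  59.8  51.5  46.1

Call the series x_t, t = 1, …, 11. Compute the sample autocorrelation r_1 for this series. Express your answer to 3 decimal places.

Mean x̄ = (39.5 + 36.2 + 52.4 + 43.2 + 42.8 + 48.5 + 41.5 + 57.9 + 59.8 + 51.5 + 46.1)/11 = 47.2182
Numerator Σ_{t=1}^{10}(x_t−x̄)(x_{t+1}−x̄) = 134.2860
Denominator Σ(x_t−x̄)² = 569.8164
r_1 = 134.2860 / 569.8164 = 0.236

0.236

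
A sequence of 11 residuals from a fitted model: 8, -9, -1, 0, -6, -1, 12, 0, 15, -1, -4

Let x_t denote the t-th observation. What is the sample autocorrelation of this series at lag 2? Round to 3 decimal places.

0.037

Mean x̄ = (8 − 9 − 1 + 0 − 6 − 1 + 12 + 0 + 15 − 1 − 4)/11 = 1.1818
Numerator Σ_{t=1}^{9}(x_t−x̄)(x_{t+2}−x̄) = 20.7521
Denominator Σ(x_t−x̄)² = 553.6364
r_2 = 20.7521 / 553.6364 = 0.037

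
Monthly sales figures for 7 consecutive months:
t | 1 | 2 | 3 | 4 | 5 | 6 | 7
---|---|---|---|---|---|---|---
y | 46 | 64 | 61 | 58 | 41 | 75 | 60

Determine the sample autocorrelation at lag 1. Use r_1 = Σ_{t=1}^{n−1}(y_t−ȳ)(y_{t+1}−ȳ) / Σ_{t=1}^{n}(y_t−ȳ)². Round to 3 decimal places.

-0.399

Mean ȳ = (46 + 64 + 61 + 58 + 41 + 75 + 60)/7 = 57.8571
Deviations from mean: -11.8571, 6.1429, 3.1429, 0.1429, -16.8571, 17.1429, 2.1429
Σ(y_t−ȳ)(y_{t+1}−ȳ) = (-72.8367) + (19.3061) + (0.4490) + (-2.4082) + (-288.9796) + (36.7347) = -307.7347
Denominator Σ(y_t−ȳ)² = 770.8571
r_1 = -307.7347 / 770.8571 = -0.399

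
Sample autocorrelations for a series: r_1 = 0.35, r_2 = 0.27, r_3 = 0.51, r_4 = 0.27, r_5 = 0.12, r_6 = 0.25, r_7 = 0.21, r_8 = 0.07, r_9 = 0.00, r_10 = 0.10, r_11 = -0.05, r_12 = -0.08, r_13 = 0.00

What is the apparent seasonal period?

The largest autocorrelation is r_3 = 0.51; the remaining lags stay at or below 0.35. The elevated value at lag 1 (0.35), dropping to 0.27 at lag 2, reflects decaying short-term dependence rather than seasonality.
The dominant spike at lag 3 indicates a seasonal period of 3.

3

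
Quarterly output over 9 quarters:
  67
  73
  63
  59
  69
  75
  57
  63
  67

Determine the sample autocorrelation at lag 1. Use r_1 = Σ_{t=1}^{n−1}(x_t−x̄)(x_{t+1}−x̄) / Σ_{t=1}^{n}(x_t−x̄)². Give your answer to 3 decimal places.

-0.154

Mean x̄ = (67 + 73 + 63 + 59 + 69 + 75 + 57 + 63 + 67)/9 = 65.8889
Numerator Σ_{t=1}^{8}(x_t−x̄)(x_{t+1}−x̄) = -44.3457
Denominator Σ(x_t−x̄)² = 288.8889
r_1 = -44.3457 / 288.8889 = -0.154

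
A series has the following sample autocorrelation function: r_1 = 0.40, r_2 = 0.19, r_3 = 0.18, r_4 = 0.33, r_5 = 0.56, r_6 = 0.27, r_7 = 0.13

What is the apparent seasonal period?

5

The largest autocorrelation is r_5 = 0.56; the remaining lags stay at or below 0.40. The elevated value at lag 1 (0.40), dropping to 0.19 at lag 2, reflects decaying short-term dependence rather than seasonality.
The dominant spike at lag 5 indicates a seasonal period of 5.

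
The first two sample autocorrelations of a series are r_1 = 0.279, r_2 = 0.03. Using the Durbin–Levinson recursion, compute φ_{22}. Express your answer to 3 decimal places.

-0.052

φ_{22} = (r_2 − r_1²) / (1 − r_1²)
r_1² = (0.279)² = 0.077841
Numerator = 0.03 − 0.0778 = -0.0478; denominator = 1 − 0.0778 = 0.9222
φ_{22} = -0.0478 / 0.9222 = -0.052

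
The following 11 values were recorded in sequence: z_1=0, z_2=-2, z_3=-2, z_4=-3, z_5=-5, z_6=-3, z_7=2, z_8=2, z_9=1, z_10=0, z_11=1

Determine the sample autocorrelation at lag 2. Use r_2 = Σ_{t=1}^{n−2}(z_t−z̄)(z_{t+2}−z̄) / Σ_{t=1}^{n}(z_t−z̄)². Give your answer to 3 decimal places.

0.077

Mean z̄ = (0 − 2 − 2 − 3 − 5 − 3 + 2 + 2 + 1 + 0 + 1)/11 = -0.8182
Numerator Σ_{t=1}^{9}(z_t−z̄)(z_{t+2}−z̄) = 4.1157
Denominator Σ(z_t−z̄)² = 53.6364
r_2 = 4.1157 / 53.6364 = 0.077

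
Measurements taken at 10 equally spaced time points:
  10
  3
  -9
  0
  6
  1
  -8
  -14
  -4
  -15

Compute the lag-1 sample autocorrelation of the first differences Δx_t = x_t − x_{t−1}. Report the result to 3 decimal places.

-0.163

First differences Δx: -7, -12, 9, 6, -5, -9, -6, 10, -11
Mean of differences = -2.7778
Numerator Σ(Δx_t−Δx̄)(Δx_{t+1}−Δx̄) = -98.1605
Denominator Σ(Δx_t−Δx̄)² = 603.5556
r_1(Δx) = -98.1605 / 603.5556 = -0.163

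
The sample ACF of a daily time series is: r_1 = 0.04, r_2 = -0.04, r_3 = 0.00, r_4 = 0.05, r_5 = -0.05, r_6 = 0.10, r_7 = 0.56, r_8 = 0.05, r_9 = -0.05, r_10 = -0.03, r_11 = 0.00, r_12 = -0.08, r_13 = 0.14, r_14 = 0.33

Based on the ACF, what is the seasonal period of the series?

The largest autocorrelation is r_7 = 0.56, with a weaker echo at lag 14 (0.33); the remaining lags stay at or below 0.14.
The dominant spike at lag 7 indicates a seasonal period of 7.

7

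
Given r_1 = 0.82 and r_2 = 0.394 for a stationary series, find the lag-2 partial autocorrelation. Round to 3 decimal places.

φ_{22} = (r_2 − r_1²) / (1 − r_1²)
r_1² = (0.82)² = 0.6724
Numerator = 0.394 − 0.6724 = -0.2784; denominator = 1 − 0.6724 = 0.3276
φ_{22} = -0.2784 / 0.3276 = -0.850

-0.850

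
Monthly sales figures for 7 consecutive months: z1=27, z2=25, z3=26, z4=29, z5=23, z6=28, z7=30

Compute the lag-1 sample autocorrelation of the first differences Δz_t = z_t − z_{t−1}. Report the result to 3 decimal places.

-0.500

First differences Δz: -2, 1, 3, -6, 5, 2
Mean of differences = 0.5000
Numerator Σ(Δz_t−Δz̄)(Δz_{t+1}−Δz̄) = -38.7500
Denominator Σ(Δz_t−Δz̄)² = 77.5000
r_1(Δz) = -38.7500 / 77.5000 = -0.500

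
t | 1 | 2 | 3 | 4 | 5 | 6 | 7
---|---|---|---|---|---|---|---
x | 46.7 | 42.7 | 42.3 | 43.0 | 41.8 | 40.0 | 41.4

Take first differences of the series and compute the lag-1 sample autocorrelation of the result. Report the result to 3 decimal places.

-0.164

First differences Δx: -4.0, -0.4, 0.7, -1.2, -1.8, 1.4
Mean of differences = -0.8833
Numerator Σ(Δx_t−Δx̄)(Δx_{t+1}−Δx̄) = -3.0453
Denominator Σ(Δx_t−Δx̄)² = 18.6083
r_1(Δx) = -3.0453 / 18.6083 = -0.164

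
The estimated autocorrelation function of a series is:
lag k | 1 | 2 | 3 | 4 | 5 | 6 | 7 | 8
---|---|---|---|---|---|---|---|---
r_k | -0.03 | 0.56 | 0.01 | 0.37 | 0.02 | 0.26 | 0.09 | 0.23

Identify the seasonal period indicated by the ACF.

2

The largest autocorrelation is r_2 = 0.56, with weaker echoes at lags 4 (0.37), 6 (0.26) and 8 (0.23); the remaining lags stay at or below 0.09.
The dominant spike at lag 2 indicates a seasonal period of 2.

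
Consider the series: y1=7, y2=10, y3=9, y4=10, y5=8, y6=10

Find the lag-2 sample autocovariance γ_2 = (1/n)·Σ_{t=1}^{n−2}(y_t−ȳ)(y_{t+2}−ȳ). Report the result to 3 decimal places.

Mean ȳ = (7 + 10 + 9 + 10 + 8 + 10)/6 = 9.0000
Deviations: -2.0000, 1.0000, 0.0000, 1.0000, -1.0000, 1.0000
Σ_{t=1}^{4}(y_t−ȳ)(y_{t+2}−ȳ) = 2.0000
γ_2 = 2.0000 / 6 = 0.333

0.333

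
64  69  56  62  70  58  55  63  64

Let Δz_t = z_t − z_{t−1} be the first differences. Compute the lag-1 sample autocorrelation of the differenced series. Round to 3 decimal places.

First differences Δz: 5, -13, 6, 8, -12, -3, 8, 1
Mean of differences = 0.0000
Numerator Σ(Δz_t−Δz̄)(Δz_{t+1}−Δz̄) = -171.0000
Denominator Σ(Δz_t−Δz̄)² = 512.0000
r_1(Δz) = -171.0000 / 512.0000 = -0.334

-0.334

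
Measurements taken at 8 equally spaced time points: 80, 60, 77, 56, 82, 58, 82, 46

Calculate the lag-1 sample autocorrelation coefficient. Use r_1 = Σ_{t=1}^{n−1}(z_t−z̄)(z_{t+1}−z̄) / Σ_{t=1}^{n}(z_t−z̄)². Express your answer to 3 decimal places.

-0.731

Mean z̄ = (80 + 60 + 77 + 56 + 82 + 58 + 82 + 46)/8 = 67.6250
Deviations from mean: 12.3750, -7.6250, 9.3750, -11.6250, 14.3750, -9.6250, 14.3750, -21.6250
Numerator Σ_{t=1}^{7}(z_t−z̄)(z_{t+1}−z̄) = -1029.5156
Denominator Σ(z_t−z̄)² = 1407.8750
r_1 = -1029.5156 / 1407.8750 = -0.731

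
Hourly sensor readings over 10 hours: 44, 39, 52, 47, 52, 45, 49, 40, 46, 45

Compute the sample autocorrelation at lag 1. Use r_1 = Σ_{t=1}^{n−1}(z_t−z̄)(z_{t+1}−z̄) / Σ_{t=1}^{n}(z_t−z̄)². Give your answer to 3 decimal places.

Mean z̄ = (44 + 39 + 52 + 47 + 52 + 45 + 49 + 40 + 46 + 45)/10 = 45.9000
Numerator Σ_{t=1}^{9}(z_t−z̄)(z_{t+1}−z̄) = -42.8100
Denominator Σ(z_t−z̄)² = 172.9000
r_1 = -42.8100 / 172.9000 = -0.248

-0.248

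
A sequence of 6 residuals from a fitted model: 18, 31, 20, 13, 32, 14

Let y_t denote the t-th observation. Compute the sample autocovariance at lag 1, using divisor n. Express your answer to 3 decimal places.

Mean ȳ = (18 + 31 + 20 + 13 + 32 + 14)/6 = 21.3333
Deviations: -3.3333, 9.6667, -1.3333, -8.3333, 10.6667, -7.3333
Σ_{t=1}^{5}(y_t−ȳ)(y_{t+1}−ȳ) = -201.1111
γ_1 = -201.1111 / 6 = -33.519

-33.519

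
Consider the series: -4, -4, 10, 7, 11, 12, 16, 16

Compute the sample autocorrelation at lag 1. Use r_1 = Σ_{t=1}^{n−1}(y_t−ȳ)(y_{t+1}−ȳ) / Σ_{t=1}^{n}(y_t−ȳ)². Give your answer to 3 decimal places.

Mean ȳ = (-4 − 4 + 10 + 7 + 11 + 12 + 16 + 16)/8 = 8.0000
Deviations from mean: -12.0000, -12.0000, 2.0000, -1.0000, 3.0000, 4.0000, 8.0000, 8.0000
Σ(y_t−ȳ)(y_{t+1}−ȳ) = (144.0000) + (-24.0000) + (-2.0000) + (-3.0000) + (12.0000) + (32.0000) + (64.0000) = 223.0000
Denominator Σ(y_t−ȳ)² = 446.0000
r_1 = 223.0000 / 446.0000 = 0.500

0.500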